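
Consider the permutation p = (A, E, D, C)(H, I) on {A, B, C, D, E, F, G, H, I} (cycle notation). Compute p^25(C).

A

C lies in the 4-cycle (A, E, D, C).
Since the cycle has length 4, p^25 acts on it the same as p^1 (25 mod 4 = 1).
Stepping 1 place around the cycle: C → A.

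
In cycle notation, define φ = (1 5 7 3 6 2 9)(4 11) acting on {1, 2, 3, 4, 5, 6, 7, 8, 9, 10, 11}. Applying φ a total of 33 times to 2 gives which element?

3

2 lies in the 7-cycle (1 5 7 3 6 2 9).
Powers repeat with period 7 on this cycle, and 33 mod 7 = 5, so φ^33(2) = φ^5(2).
Stepping 5 places around the cycle: 2 → 9 → 1 → 5 → 7 → 3.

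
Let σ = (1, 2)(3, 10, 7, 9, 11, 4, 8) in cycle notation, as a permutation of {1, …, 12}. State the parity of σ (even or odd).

odd

The cycle lengths are 7, 2, 1, 1, 1.
A cycle of length ℓ contributes ℓ−1 transpositions, so σ is a product of 6 + 1 = 7 transpositions — odd.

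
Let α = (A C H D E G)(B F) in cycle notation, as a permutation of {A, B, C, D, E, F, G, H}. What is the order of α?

6

The disjoint cycles have lengths 6, 2.
The order of α is the least common multiple of its cycle lengths: lcm(6, 2) = 6.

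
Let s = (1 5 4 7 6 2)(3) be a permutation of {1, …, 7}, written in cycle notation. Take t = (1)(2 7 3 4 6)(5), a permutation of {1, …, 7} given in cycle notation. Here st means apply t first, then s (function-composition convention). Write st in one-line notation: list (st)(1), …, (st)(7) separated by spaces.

5 6 7 2 4 1 3

For each element, apply t then s: 1 → 1 → 5; 2 → 7 → 6; 3 → 4 → 7; 4 → 6 → 2; 5 → 5 → 4; 6 → 2 → 1; 7 → 3 → 3.
Collecting the images, st = [5 6 7 2 4 1 3].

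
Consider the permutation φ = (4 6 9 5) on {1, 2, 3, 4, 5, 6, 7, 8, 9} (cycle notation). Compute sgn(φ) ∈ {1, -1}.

The cycle lengths are 4, 1, 1, 1, 1, 1.
A cycle of length ℓ contributes ℓ−1 transpositions, so φ is a product of 3 transpositions — odd.

-1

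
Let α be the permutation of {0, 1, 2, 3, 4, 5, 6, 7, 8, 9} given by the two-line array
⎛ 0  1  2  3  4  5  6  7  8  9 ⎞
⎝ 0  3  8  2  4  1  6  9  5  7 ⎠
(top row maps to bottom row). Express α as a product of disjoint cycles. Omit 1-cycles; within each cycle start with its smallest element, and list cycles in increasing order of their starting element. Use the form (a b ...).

Start at 1 and follow images: 1 → 3 → 2 → 8 → 5 → 1, giving the cycle (1 3 2 8 5).
Repeating from the next unused element and collecting all non-trivial cycles gives (1 3 2 8 5)(7 9).

(1 3 2 8 5)(7 9)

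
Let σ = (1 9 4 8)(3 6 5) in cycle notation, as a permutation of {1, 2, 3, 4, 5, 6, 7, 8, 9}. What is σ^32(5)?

6

5 lies in the 3-cycle (3 6 5).
On a 3-cycle, σ^3 is the identity, so σ^32 = σ^2 there (32 ≡ 2 mod 3).
Advancing 2 steps from 5: 5 → 3 → 6.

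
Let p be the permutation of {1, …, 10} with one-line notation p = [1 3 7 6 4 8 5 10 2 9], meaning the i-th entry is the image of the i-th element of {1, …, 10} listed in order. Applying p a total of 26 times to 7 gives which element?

Tracing 7 → 5 → … returns to 7 after 9 steps, so 7 lies in a 9-cycle (2, 3, 7, 5, 4, 6, 8, 10, 9).
On a 9-cycle, p^9 is the identity, so p^26 = p^8 there (26 ≡ 8 mod 9).
Stepping 8 places around the cycle: 7 → 5 → 4 → 6 → 8 → 10 → 9 → 2 → 3.

3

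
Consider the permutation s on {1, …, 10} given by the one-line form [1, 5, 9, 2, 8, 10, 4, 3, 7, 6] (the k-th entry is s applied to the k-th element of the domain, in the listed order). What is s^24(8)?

7

Tracing 8 → 3 → … returns to 8 after 7 steps, so 8 lies in a 7-cycle (2, 5, 8, 3, 9, 7, 4).
On a 7-cycle, s^7 is the identity, so s^24 = s^3 there (24 ≡ 3 mod 7).
Stepping 3 places around the cycle: 8 → 3 → 9 → 7.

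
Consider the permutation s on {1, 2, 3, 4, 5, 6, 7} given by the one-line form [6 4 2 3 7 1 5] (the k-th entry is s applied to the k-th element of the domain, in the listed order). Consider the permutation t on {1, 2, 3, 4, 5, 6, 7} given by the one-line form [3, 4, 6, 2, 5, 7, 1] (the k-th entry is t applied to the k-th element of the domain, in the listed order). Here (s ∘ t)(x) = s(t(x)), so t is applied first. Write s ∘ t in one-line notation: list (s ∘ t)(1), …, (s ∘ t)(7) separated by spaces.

(s ∘ t)(x) = s(t(x)). Computing each image: s(t(1)) = s(3) = 2, s(t(2)) = s(4) = 3, s(t(3)) = s(6) = 1, s(t(4)) = s(2) = 4, s(t(5)) = s(5) = 7, s(t(6)) = s(7) = 5, s(t(7)) = s(1) = 6.
Hence s ∘ t = [2 3 1 4 7 5 6].

2 3 1 4 7 5 6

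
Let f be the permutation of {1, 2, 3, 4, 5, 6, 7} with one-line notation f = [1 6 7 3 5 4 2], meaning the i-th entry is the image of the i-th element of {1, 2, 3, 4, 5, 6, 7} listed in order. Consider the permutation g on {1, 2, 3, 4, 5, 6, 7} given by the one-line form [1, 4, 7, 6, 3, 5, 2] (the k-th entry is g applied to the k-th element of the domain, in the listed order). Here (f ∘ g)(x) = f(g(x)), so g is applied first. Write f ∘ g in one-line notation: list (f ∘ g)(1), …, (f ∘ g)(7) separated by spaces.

1 3 2 4 7 5 6

(f ∘ g)(x) = f(g(x)). Computing each image: f(g(1)) = f(1) = 1, f(g(2)) = f(4) = 3, f(g(3)) = f(7) = 2, f(g(4)) = f(6) = 4, f(g(5)) = f(3) = 7, f(g(6)) = f(5) = 5, f(g(7)) = f(2) = 6.
Hence f ∘ g = [1 3 2 4 7 5 6].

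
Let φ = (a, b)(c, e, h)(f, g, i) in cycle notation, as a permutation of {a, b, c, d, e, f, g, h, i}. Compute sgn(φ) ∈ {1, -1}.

-1

The cycle lengths are 3, 3, 2, 1.
A cycle of length ℓ contributes ℓ−1 transpositions, so φ is a product of 2 + 2 + 1 = 5 transpositions — odd.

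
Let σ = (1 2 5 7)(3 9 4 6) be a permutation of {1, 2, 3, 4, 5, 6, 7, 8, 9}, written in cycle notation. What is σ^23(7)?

7 lies in the 4-cycle (1 2 5 7).
Powers repeat with period 4 on this cycle, and 23 mod 4 = 3, so σ^23(7) = σ^3(7).
Stepping 3 places around the cycle: 7 → 1 → 2 → 5.

5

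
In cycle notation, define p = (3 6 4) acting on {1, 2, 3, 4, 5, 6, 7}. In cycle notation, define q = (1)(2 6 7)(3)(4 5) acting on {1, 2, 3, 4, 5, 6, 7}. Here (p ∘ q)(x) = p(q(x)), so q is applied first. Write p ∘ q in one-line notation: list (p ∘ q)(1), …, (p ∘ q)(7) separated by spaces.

1 4 6 5 3 7 2

(p ∘ q)(x) = p(q(x)). Computing each image: p(q(1)) = p(1) = 1, p(q(2)) = p(6) = 4, p(q(3)) = p(3) = 6, p(q(4)) = p(5) = 5, p(q(5)) = p(4) = 3, p(q(6)) = p(7) = 7, p(q(7)) = p(2) = 2.
Hence p ∘ q = [1 4 6 5 3 7 2].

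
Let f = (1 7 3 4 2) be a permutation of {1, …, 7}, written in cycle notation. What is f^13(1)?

4

1 lies in the 5-cycle (1 7 3 4 2).
Since the cycle has length 5, f^13 acts on it the same as f^3 (13 mod 5 = 3).
Advancing 3 steps from 1: 1 → 7 → 3 → 4.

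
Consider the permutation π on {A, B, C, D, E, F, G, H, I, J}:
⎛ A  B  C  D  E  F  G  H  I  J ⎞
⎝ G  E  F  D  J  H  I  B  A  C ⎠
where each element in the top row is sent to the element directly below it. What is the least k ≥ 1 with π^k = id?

The disjoint-cycle form of π has cycle lengths 6, 3, 1.
Since disjoint cycles commute, ord(π) = lcm(6, 3) = 6.

6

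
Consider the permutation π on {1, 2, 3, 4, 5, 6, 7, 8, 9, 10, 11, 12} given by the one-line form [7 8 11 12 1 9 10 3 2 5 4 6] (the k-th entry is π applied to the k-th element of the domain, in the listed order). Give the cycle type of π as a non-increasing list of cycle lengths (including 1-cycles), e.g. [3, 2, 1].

[8, 4]

The disjoint cycles are (1 7 10 5)(2 8 3 11 4 12 6 9), with lengths 8, 4 in non-increasing order.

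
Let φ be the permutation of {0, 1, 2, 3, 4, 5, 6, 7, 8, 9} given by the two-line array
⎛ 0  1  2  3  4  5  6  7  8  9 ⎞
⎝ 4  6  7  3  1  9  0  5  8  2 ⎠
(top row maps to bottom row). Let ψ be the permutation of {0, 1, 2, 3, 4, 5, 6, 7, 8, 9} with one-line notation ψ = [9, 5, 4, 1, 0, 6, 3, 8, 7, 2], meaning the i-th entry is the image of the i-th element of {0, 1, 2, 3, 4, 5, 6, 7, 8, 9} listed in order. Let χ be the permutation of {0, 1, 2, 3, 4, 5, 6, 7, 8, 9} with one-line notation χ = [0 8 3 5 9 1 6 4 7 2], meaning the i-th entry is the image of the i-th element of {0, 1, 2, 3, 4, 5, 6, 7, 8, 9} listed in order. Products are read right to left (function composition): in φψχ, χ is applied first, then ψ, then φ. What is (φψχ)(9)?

1

(φψχ)(9) = φ(ψ(χ(9))). χ(9) = 2, then ψ(2) = 4, then φ(4) = 1, so the result is 1.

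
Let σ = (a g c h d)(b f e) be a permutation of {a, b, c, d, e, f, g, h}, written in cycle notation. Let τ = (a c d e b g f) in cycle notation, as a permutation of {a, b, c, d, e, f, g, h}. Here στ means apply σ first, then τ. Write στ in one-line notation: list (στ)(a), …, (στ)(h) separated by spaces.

f a h c g b d e

(στ)(x) = τ(σ(x)). Computing each image: τ(σ(a)) = τ(g) = f, τ(σ(b)) = τ(f) = a, τ(σ(c)) = τ(h) = h, τ(σ(d)) = τ(a) = c, τ(σ(e)) = τ(b) = g, τ(σ(f)) = τ(e) = b, τ(σ(g)) = τ(c) = d, τ(σ(h)) = τ(d) = e.
Hence στ = [f a h c g b d e].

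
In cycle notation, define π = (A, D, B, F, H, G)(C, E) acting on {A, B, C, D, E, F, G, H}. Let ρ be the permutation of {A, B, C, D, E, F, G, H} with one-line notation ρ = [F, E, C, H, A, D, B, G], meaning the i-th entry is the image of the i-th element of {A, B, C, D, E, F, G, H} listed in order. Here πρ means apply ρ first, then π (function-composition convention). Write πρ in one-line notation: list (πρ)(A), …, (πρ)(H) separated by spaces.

H C E G D B F A

(πρ)(x) = π(ρ(x)). Computing each image: π(ρ(A)) = π(F) = H, π(ρ(B)) = π(E) = C, π(ρ(C)) = π(C) = E, π(ρ(D)) = π(H) = G, π(ρ(E)) = π(A) = D, π(ρ(F)) = π(D) = B, π(ρ(G)) = π(B) = F, π(ρ(H)) = π(G) = A.
Hence πρ = [H C E G D B F A].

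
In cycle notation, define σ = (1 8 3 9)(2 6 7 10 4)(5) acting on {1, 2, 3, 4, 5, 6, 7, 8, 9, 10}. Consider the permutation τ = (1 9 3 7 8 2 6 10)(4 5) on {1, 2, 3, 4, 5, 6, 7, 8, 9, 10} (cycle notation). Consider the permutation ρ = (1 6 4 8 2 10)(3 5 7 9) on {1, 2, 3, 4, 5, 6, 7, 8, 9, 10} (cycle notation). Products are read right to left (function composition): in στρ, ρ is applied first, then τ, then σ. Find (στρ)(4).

6

(στρ)(4) = σ(τ(ρ(4))). ρ(4) = 8, then τ(8) = 2, then σ(2) = 6, so the result is 6.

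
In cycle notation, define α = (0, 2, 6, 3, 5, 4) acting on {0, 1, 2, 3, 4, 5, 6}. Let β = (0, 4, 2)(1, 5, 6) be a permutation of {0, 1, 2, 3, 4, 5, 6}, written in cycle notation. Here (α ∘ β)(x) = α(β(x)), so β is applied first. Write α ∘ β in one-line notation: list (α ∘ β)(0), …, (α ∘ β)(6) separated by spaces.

0 4 2 5 6 3 1

(α ∘ β)(x) = α(β(x)). Computing each image: α(β(0)) = α(4) = 0, α(β(1)) = α(5) = 4, α(β(2)) = α(0) = 2, α(β(3)) = α(3) = 5, α(β(4)) = α(2) = 6, α(β(5)) = α(6) = 3, α(β(6)) = α(1) = 1.
Hence α ∘ β = [0 4 2 5 6 3 1].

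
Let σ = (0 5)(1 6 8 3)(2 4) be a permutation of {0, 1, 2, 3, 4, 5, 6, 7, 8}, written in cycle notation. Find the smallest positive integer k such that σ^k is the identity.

The cycle type of σ is (4, 2, 2, 1).
The order is lcm(4, 2, 2) = 4.

4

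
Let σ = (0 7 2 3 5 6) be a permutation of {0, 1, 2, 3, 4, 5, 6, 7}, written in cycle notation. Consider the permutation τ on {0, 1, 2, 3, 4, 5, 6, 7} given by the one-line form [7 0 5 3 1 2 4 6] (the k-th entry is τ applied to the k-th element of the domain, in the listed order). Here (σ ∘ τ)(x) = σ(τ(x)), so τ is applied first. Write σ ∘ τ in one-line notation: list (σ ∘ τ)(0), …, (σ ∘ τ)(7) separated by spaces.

(σ ∘ τ)(x) = σ(τ(x)). Computing each image: σ(τ(0)) = σ(7) = 2, σ(τ(1)) = σ(0) = 7, σ(τ(2)) = σ(5) = 6, σ(τ(3)) = σ(3) = 5, σ(τ(4)) = σ(1) = 1, σ(τ(5)) = σ(2) = 3, σ(τ(6)) = σ(4) = 4, σ(τ(7)) = σ(6) = 0.
Hence σ ∘ τ = [2 7 6 5 1 3 4 0].

2 7 6 5 1 3 4 0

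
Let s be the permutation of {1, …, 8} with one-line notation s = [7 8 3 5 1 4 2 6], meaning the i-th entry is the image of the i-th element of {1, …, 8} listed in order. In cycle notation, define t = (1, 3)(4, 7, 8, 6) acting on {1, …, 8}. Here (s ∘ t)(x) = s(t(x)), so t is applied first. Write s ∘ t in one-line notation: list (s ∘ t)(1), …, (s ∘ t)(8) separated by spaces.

(s ∘ t)(x) = s(t(x)). Computing each image: s(t(1)) = s(3) = 3, s(t(2)) = s(2) = 8, s(t(3)) = s(1) = 7, s(t(4)) = s(7) = 2, s(t(5)) = s(5) = 1, s(t(6)) = s(4) = 5, s(t(7)) = s(8) = 6, s(t(8)) = s(6) = 4.
Hence s ∘ t = [3 8 7 2 1 5 6 4].

3 8 7 2 1 5 6 4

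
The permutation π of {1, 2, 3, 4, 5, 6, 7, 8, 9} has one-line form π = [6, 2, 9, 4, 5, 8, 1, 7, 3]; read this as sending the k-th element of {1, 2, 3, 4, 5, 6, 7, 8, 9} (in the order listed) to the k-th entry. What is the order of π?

4

Writing π as disjoint cycles, the cycle lengths are 4, 2, 1, 1, 1.
The order is lcm(4, 2) = 4.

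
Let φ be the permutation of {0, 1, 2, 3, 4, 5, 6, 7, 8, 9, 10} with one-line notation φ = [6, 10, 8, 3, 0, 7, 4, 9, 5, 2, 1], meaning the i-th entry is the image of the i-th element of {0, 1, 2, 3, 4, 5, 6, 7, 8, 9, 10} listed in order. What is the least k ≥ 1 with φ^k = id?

30

The disjoint-cycle form of φ has cycle lengths 5, 3, 2, 1.
Since disjoint cycles commute, ord(φ) = lcm(5, 3, 2) = 30.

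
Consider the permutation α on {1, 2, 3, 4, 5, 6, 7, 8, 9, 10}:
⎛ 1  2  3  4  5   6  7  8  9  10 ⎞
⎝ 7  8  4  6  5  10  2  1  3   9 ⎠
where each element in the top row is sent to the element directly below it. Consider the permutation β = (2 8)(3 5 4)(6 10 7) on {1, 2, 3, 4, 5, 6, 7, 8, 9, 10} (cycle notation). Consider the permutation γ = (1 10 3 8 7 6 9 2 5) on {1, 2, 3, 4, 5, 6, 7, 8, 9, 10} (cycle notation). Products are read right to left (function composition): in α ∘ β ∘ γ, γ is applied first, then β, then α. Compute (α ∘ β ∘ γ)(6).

Chase 6: γ(6) = 9; β(9) = 9; α(9) = 3. Hence (α ∘ β ∘ γ)(6) = 3.

3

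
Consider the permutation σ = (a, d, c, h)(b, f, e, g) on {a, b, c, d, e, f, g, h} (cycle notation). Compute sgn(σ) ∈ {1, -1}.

The cycle lengths are 4, 4.
A cycle is odd iff its length is even; σ has 2 even-length cycles, so sgn(σ) = (−1)^2 and σ is even.

1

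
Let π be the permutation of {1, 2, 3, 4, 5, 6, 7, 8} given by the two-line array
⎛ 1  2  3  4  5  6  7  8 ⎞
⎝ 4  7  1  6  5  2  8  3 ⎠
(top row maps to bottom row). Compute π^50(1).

4

Tracing 1 → 4 → … returns to 1 after 7 steps, so 1 lies in a 7-cycle (1 4 6 2 7 8 3).
Powers repeat with period 7 on this cycle, and 50 mod 7 = 1, so π^50(1) = π^1(1).
Advancing 1 step from 1: 1 → 4.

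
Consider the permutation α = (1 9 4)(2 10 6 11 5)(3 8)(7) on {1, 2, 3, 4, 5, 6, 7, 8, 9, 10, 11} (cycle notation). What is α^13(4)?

1

4 lies in the 3-cycle (1 9 4).
Since the cycle has length 3, α^13 acts on it the same as α^1 (13 mod 3 = 1).
Advancing 1 step from 4: 4 → 1.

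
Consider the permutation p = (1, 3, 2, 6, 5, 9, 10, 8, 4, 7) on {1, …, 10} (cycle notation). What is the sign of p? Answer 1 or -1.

-1

The cycle lengths are 10.
A cycle is odd iff its length is even; p has 1 even-length cycle, so sgn(p) = (−1)^1 and p is odd.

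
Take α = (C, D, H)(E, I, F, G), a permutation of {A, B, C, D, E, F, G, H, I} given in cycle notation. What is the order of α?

12

The cycle type of α is (4, 3, 1, 1).
The order of α is the least common multiple of its cycle lengths: lcm(4, 3) = 12.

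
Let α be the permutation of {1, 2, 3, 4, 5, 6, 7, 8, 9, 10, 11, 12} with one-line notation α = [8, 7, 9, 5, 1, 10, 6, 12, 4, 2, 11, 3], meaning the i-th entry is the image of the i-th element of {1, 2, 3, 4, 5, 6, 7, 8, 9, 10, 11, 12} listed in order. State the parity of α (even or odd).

In disjoint-cycle form the cycle lengths are 7, 4, 1.
A cycle of length ℓ contributes ℓ−1 transpositions, so α is a product of 6 + 3 = 9 transpositions — odd.

odd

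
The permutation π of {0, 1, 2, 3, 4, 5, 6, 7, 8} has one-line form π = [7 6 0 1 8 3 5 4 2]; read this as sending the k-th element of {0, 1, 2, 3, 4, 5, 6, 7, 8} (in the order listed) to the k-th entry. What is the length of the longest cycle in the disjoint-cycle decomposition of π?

5

Decomposing into disjoint cycles gives (0 7 4 8 2)(1 6 5 3); the longest has length 5.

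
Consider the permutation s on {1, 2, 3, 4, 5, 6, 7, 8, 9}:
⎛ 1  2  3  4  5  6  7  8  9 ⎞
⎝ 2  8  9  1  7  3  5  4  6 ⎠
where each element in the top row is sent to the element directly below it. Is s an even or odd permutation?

In disjoint-cycle form the cycle lengths are 4, 3, 2.
A cycle of length ℓ contributes ℓ−1 transpositions, so s is a product of 3 + 2 + 1 = 6 transpositions — even.

even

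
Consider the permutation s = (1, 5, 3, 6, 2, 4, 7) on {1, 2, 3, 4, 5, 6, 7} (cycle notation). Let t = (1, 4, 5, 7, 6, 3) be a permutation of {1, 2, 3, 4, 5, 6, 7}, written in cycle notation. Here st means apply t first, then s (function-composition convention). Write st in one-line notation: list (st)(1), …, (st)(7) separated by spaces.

7 4 5 3 1 6 2

For each element, apply t then s: 1 → 4 → 7; 2 → 2 → 4; 3 → 1 → 5; 4 → 5 → 3; 5 → 7 → 1; 6 → 3 → 6; 7 → 6 → 2.
So st in one-line form is 7 4 5 3 1 6 2.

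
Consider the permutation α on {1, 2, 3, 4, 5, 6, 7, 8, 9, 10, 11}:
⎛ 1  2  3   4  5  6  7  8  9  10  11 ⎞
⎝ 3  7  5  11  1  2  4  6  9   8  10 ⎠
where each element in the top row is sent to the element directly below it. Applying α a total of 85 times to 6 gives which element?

Tracing 6 → 2 → … returns to 6 after 7 steps, so 6 lies in a 7-cycle (2, 7, 4, 11, 10, 8, 6).
Since the cycle has length 7, α^85 acts on it the same as α^1 (85 mod 7 = 1).
Stepping 1 place around the cycle: 6 → 2.

2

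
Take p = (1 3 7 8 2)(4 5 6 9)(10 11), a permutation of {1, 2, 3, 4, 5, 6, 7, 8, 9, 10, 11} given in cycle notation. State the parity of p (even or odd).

even

The cycle lengths are 5, 4, 2.
A cycle is odd iff its length is even; p has 2 even-length cycles, so sgn(p) = (−1)^2 and p is even.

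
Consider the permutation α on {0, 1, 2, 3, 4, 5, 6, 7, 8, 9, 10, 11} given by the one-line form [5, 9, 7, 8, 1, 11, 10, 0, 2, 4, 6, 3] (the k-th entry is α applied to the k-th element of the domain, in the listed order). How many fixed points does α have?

No element satisfies α(x) = x, so there are 0 fixed points.

0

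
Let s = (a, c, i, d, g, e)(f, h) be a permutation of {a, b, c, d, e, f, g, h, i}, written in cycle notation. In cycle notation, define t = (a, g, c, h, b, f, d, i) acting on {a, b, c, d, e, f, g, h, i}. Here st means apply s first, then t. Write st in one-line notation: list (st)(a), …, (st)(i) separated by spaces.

h f a c g b e d i

(st)(x) = t(s(x)). Computing each image: t(s(a)) = t(c) = h, t(s(b)) = t(b) = f, t(s(c)) = t(i) = a, t(s(d)) = t(g) = c, t(s(e)) = t(a) = g, t(s(f)) = t(h) = b, t(s(g)) = t(e) = e, t(s(h)) = t(f) = d, t(s(i)) = t(d) = i.
Hence st = [h f a c g b e d i].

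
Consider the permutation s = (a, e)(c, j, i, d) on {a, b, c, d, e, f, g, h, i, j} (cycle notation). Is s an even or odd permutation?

even

The cycle lengths are 4, 2, 1, 1, 1, 1.
A cycle is odd iff its length is even; s has 2 even-length cycles, so sgn(s) = (−1)^2 and s is even.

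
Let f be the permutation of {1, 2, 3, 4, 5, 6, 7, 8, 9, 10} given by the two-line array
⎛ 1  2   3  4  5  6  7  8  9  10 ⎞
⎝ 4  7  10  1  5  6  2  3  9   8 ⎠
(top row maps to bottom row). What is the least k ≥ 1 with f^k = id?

6

Writing f as disjoint cycles, the cycle lengths are 3, 2, 2, 1, 1, 1.
The order of f is the least common multiple of its cycle lengths: lcm(3, 2, 2) = 6.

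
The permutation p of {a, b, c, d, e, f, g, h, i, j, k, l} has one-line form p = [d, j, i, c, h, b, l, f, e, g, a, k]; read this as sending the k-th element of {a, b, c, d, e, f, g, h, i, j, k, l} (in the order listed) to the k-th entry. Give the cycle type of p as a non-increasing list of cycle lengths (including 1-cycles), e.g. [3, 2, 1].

The disjoint cycles are (a, d, c, i, e, h, f, b, j, g, l, k), with lengths 12 in non-increasing order.

[12]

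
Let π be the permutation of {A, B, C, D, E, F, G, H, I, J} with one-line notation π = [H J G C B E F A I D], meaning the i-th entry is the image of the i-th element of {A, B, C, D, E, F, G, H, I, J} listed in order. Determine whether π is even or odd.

In disjoint-cycle form the cycle lengths are 7, 2, 1.
A cycle is odd iff its length is even; π has 1 even-length cycle, so sgn(π) = (−1)^1 and π is odd.

odd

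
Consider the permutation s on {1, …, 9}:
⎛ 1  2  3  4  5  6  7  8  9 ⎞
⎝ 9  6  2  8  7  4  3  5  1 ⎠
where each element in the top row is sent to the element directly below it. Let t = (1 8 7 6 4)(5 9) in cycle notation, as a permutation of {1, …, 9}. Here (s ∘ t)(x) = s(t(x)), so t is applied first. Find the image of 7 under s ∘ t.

4

t(7) = 6, then s(6) = 4; composing gives (s ∘ t)(7) = 4.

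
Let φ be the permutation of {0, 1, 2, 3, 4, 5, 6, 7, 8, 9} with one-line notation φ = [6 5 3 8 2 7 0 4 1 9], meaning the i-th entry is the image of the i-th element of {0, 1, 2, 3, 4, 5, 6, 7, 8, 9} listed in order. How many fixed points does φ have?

The fixed points (elements with φ(x) = x) are {9}, so there is 1.

1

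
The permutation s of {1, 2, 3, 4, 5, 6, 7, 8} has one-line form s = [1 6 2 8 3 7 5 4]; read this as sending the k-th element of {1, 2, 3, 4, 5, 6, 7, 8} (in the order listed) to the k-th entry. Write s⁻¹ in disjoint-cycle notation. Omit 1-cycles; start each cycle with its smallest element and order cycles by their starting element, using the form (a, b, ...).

The cycle decomposition of s is (2, 6, 7, 5, 3)(4, 8).
Reversing each cycle (and rotating so the smallest element leads) gives s⁻¹ = (2, 3, 5, 7, 6)(4, 8).

(2, 3, 5, 7, 6)(4, 8)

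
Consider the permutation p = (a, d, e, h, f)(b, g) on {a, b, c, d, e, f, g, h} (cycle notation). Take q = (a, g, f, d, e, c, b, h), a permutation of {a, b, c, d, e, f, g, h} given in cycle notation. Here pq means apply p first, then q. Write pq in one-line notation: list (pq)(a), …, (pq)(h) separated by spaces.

Chase each element through p then q: a → d → e; b → g → f; c → c → b; d → e → c; e → h → a; f → a → g; g → b → h; h → f → d.
So pq in one-line form is e f b c a g h d.

e f b c a g h d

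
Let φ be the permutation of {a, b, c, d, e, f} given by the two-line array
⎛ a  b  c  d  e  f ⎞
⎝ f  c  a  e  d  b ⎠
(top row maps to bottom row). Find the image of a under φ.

f

The entry below a in the array is f, so φ(a) = f.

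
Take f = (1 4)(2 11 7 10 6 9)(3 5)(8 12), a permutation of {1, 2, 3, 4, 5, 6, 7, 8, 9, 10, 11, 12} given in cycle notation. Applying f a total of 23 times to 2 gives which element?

2 lies in the 6-cycle (2 11 7 10 6 9).
On a 6-cycle, f^6 is the identity, so f^23 = f^5 there (23 ≡ 5 mod 6).
Stepping 5 places around the cycle: 2 → 11 → 7 → 10 → 6 → 9.

9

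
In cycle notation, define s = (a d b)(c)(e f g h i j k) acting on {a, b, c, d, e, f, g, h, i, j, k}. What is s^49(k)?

k lies in the 7-cycle (e f g h i j k).
On a 7-cycle, s^7 is the identity, so s^49 = s^0 there (49 ≡ 0 mod 7).
So s^49(k) = k.

k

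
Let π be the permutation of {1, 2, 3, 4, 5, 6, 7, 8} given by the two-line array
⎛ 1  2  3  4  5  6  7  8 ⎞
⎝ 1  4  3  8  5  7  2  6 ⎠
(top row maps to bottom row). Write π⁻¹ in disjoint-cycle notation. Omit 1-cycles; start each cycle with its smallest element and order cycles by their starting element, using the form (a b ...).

The cycle decomposition of π is (2 4 8 6 7).
Reversing each cycle (and rotating so the smallest element leads) gives π⁻¹ = (2 7 6 8 4).

(2 7 6 8 4)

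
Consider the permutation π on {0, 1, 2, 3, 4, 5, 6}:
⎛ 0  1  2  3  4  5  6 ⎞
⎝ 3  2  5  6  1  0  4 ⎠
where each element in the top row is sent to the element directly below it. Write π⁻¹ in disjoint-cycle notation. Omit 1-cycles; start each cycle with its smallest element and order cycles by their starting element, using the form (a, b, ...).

First write π in disjoint cycles: (0, 3, 6, 4, 1, 2, 5).
The inverse reverses every cycle; in canonical form, π⁻¹ = (0, 5, 2, 1, 4, 6, 3).

(0, 5, 2, 1, 4, 6, 3)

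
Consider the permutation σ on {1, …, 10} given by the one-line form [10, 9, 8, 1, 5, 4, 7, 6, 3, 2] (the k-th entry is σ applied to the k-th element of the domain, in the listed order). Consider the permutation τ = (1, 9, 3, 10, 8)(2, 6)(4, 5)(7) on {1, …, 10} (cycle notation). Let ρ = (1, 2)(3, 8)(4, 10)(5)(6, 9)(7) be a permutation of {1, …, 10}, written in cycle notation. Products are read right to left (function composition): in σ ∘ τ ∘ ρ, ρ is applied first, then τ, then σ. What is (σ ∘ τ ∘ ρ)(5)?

(σ ∘ τ ∘ ρ)(5) = σ(τ(ρ(5))). ρ(5) = 5, then τ(5) = 4, then σ(4) = 1, so the result is 1.

1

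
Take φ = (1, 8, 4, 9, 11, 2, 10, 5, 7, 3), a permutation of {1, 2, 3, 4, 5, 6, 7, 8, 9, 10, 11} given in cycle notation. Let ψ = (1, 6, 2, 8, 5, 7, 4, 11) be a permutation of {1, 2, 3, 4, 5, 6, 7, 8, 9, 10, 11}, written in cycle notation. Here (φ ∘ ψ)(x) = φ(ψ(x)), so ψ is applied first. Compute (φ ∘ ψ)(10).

(φ ∘ ψ)(10) = φ(ψ(10)). ψ(10) = 10, then φ(10) = 5. So (φ ∘ ψ)(10) = 5.

5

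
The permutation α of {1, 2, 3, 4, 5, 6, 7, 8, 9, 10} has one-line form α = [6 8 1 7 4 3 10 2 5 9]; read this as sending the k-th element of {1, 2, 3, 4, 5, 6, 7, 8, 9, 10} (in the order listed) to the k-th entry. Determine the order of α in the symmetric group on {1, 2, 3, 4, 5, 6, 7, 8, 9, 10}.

Decomposing into disjoint cycles gives cycle lengths 5, 3, 2.
The order is lcm(5, 3, 2) = 30.

30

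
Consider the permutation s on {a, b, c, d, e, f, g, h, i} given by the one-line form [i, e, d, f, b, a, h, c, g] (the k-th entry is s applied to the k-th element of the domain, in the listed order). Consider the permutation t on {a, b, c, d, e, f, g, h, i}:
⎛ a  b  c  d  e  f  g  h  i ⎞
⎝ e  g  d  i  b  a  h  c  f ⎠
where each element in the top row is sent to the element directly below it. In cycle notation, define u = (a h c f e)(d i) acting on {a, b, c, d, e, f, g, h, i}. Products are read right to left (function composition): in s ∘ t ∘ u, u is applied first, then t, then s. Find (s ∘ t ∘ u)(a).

Apply the permutations in order: u(a) = h, then t(h) = c, then s(c) = d. So (s ∘ t ∘ u)(a) = d.

d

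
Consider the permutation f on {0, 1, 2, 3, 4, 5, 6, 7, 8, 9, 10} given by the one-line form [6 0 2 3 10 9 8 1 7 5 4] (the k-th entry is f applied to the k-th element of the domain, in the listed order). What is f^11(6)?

Tracing 6 → 8 → … returns to 6 after 5 steps, so 6 lies in a 5-cycle (0, 6, 8, 7, 1).
On a 5-cycle, f^5 is the identity, so f^11 = f^1 there (11 ≡ 1 mod 5).
Stepping 1 place around the cycle: 6 → 8.

8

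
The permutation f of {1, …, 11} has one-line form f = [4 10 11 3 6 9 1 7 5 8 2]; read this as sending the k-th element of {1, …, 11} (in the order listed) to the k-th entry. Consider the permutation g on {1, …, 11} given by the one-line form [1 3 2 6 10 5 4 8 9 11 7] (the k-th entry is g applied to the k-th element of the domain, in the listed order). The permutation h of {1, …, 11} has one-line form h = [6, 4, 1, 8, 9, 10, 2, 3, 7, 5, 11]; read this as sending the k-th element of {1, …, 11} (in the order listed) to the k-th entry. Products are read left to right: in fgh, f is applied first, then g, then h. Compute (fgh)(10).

3

(fgh)(10) = h(g(f(10))). f(10) = 8, then g(8) = 8, then h(8) = 3, so the result is 3.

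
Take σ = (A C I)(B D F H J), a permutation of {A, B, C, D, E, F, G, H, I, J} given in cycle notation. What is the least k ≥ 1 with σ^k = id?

15

The disjoint cycles have lengths 5, 3, 1, 1.
Since disjoint cycles commute, ord(σ) = lcm(5, 3) = 15.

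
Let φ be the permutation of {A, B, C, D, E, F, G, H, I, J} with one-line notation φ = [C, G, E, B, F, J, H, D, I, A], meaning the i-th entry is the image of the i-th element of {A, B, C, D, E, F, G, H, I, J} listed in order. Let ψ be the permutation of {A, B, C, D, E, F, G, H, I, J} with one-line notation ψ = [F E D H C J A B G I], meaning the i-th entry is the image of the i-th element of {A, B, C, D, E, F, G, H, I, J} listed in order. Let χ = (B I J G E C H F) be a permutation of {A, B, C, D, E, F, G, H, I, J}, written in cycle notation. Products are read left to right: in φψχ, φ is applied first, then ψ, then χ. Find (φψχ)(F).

Apply the permutations in order: φ(F) = J, then ψ(J) = I, then χ(I) = J. So (φψχ)(F) = J.

J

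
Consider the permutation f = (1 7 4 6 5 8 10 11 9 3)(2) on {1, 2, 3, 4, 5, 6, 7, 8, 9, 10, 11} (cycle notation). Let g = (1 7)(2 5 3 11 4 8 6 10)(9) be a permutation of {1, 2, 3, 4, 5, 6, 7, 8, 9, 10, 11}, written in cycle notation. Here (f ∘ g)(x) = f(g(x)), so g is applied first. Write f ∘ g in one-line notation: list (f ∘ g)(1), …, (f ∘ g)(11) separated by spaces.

4 8 9 10 1 11 7 5 3 2 6

Chase each element through g then f: 1 → 7 → 4; 2 → 5 → 8; 3 → 11 → 9; 4 → 8 → 10; 5 → 3 → 1; 6 → 10 → 11; 7 → 1 → 7; 8 → 6 → 5; 9 → 9 → 3; 10 → 2 → 2; 11 → 4 → 6.
So f ∘ g in one-line form is 4 8 9 10 1 11 7 5 3 2 6.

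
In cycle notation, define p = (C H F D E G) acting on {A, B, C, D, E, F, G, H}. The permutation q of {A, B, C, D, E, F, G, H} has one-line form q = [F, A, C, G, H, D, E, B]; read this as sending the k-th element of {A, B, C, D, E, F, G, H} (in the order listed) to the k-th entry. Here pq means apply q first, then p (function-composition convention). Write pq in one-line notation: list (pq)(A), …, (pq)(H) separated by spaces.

D A H C F E G B

(pq)(x) = p(q(x)). Computing each image: p(q(A)) = p(F) = D, p(q(B)) = p(A) = A, p(q(C)) = p(C) = H, p(q(D)) = p(G) = C, p(q(E)) = p(H) = F, p(q(F)) = p(D) = E, p(q(G)) = p(E) = G, p(q(H)) = p(B) = B.
Hence pq = [D A H C F E G B].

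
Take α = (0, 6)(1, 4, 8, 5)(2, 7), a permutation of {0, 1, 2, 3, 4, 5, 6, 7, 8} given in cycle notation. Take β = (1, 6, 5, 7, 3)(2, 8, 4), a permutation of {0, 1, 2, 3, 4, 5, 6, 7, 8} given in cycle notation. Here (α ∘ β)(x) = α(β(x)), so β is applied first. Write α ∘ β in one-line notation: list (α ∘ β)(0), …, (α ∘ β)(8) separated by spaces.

(α ∘ β)(x) = α(β(x)). Computing each image: α(β(0)) = α(0) = 6, α(β(1)) = α(6) = 0, α(β(2)) = α(8) = 5, α(β(3)) = α(1) = 4, α(β(4)) = α(2) = 7, α(β(5)) = α(7) = 2, α(β(6)) = α(5) = 1, α(β(7)) = α(3) = 3, α(β(8)) = α(4) = 8.
Hence α ∘ β = [6 0 5 4 7 2 1 3 8].

6 0 5 4 7 2 1 3 8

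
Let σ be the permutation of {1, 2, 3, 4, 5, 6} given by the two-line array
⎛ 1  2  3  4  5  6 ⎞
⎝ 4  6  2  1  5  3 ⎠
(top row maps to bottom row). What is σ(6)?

3

The entry below 6 in the array is 3, so σ(6) = 3.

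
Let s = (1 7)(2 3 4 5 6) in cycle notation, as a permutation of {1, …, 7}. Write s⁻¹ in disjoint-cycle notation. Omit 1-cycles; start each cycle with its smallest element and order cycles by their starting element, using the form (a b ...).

Inverting a permutation written in cycle notation just reverses the order within every cycle.
Reversing each cycle of s and rotating so the smallest element leads gives (1 7)(2 6 5 4 3).

(1 7)(2 6 5 4 3)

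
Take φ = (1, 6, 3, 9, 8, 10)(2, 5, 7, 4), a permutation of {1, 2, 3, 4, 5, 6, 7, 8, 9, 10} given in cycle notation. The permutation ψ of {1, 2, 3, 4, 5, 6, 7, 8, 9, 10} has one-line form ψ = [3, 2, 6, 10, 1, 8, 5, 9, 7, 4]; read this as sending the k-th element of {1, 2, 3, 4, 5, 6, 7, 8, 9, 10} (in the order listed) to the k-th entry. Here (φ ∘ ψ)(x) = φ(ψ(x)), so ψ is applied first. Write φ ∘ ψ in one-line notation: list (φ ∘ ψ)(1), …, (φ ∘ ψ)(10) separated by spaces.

9 5 3 1 6 10 7 8 4 2

Chase each element through ψ then φ: 1 → 3 → 9; 2 → 2 → 5; 3 → 6 → 3; 4 → 10 → 1; 5 → 1 → 6; 6 → 8 → 10; 7 → 5 → 7; 8 → 9 → 8; 9 → 7 → 4; 10 → 4 → 2.
So φ ∘ ψ in one-line form is 9 5 3 1 6 10 7 8 4 2.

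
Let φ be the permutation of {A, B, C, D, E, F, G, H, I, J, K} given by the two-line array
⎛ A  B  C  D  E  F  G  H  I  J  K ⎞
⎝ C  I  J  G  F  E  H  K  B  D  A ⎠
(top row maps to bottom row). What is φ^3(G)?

A

Tracing G → H → … returns to G after 7 steps, so G lies in a 7-cycle (A C J D G H K).
Stepping 3 places around the cycle: G → H → K → A.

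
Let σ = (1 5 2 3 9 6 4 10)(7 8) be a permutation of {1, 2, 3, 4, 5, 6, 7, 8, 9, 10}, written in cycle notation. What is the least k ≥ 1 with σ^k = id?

The disjoint cycles have lengths 8, 2.
The order of σ is the least common multiple of its cycle lengths: lcm(8, 2) = 8.

8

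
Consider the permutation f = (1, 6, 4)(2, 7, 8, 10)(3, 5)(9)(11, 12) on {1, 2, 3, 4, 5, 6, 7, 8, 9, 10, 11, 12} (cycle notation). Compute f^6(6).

6 lies in the 3-cycle (1, 6, 4).
On a 3-cycle, f^3 is the identity, so f^6 = f^0 there (6 ≡ 0 mod 3).
So f^6(6) = 6.

6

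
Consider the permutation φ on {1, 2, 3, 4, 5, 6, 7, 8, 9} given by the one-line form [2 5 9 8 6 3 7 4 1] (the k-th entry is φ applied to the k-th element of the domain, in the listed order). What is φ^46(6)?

2

Tracing 6 → 3 → … returns to 6 after 6 steps, so 6 lies in a 6-cycle (1 2 5 6 3 9).
On a 6-cycle, φ^6 is the identity, so φ^46 = φ^4 there (46 ≡ 4 mod 6).
Stepping 4 places around the cycle: 6 → 3 → 9 → 1 → 2.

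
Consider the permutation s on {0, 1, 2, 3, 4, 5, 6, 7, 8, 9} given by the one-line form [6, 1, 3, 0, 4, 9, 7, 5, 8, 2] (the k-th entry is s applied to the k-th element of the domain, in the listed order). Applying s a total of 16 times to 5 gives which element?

2

Tracing 5 → 9 → … returns to 5 after 7 steps, so 5 lies in a 7-cycle (0 6 7 5 9 2 3).
On a 7-cycle, s^7 is the identity, so s^16 = s^2 there (16 ≡ 2 mod 7).
Stepping 2 places around the cycle: 5 → 9 → 2.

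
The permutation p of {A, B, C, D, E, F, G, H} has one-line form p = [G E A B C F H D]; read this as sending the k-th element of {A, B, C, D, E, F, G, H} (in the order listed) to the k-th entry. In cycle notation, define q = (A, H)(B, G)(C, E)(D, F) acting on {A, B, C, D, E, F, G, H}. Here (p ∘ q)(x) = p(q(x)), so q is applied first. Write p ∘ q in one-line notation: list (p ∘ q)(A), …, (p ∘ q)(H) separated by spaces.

For each element, apply q then p: A → H → D; B → G → H; C → E → C; D → F → F; E → C → A; F → D → B; G → B → E; H → A → G.
So p ∘ q in one-line form is D H C F A B E G.

D H C F A B E G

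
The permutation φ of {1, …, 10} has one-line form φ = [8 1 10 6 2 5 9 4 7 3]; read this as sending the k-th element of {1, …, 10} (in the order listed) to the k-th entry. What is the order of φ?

6

The disjoint-cycle form of φ has cycle lengths 6, 2, 2.
The order is lcm(6, 2, 2) = 6.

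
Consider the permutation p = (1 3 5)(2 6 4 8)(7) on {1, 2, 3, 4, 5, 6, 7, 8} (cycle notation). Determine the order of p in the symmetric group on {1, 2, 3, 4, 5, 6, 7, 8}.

The cycle type of p is (4, 3, 1).
Since disjoint cycles commute, ord(p) = lcm(4, 3) = 12.

12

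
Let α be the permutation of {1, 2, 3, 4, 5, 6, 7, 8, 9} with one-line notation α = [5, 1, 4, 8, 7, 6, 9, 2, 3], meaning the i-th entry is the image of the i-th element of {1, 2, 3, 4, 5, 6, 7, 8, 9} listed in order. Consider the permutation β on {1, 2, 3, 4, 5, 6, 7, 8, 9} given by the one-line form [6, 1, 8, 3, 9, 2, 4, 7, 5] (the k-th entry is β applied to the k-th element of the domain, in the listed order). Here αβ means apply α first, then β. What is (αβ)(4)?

First apply α: α(4) = 8, then β(8) = 7. Thus (αβ)(4) = 7.

7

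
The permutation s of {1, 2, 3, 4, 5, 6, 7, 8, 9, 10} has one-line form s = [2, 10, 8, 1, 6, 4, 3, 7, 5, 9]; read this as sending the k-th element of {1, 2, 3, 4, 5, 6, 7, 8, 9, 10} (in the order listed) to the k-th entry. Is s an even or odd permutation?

even

In disjoint-cycle form the cycle lengths are 7, 3.
A cycle of length ℓ contributes ℓ−1 transpositions, so s is a product of 6 + 2 = 8 transpositions — even.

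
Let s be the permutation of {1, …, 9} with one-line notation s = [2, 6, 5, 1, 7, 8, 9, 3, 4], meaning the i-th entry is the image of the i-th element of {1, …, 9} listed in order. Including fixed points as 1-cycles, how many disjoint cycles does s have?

The cycle decomposition is (1 2 6 8 3 5 7 9 4), which has 1 cycle (counting 1-cycles).

1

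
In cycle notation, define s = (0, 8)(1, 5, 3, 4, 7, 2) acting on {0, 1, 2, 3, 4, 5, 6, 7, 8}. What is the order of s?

The cycle type of s is (6, 2, 1).
The order is lcm(6, 2) = 6.

6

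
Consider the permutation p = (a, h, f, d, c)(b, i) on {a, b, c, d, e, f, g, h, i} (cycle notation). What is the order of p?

10

The disjoint cycles have lengths 5, 2, 1, 1.
The order of p is the least common multiple of its cycle lengths: lcm(5, 2) = 10.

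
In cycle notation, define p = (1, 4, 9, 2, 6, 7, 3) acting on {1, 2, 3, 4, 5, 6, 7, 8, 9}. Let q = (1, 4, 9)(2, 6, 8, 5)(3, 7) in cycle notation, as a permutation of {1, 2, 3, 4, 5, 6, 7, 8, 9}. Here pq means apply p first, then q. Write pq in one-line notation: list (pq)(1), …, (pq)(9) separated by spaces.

9 8 4 1 2 3 7 5 6

For each element, apply p then q: 1 → 4 → 9; 2 → 6 → 8; 3 → 1 → 4; 4 → 9 → 1; 5 → 5 → 2; 6 → 7 → 3; 7 → 3 → 7; 8 → 8 → 5; 9 → 2 → 6.
Collecting the images, pq = [9 8 4 1 2 3 7 5 6].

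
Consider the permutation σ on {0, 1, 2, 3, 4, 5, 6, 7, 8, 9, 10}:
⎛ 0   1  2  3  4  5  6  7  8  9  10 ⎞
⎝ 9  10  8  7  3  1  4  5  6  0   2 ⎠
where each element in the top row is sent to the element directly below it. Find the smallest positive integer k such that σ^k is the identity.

18

The disjoint-cycle form of σ has cycle lengths 9, 2.
The order of σ is the least common multiple of its cycle lengths: lcm(9, 2) = 18.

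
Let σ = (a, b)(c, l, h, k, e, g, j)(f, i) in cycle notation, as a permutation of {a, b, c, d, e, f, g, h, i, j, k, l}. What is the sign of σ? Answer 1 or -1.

1

The cycle lengths are 7, 2, 2, 1.
A cycle is odd iff its length is even; σ has 2 even-length cycles, so sgn(σ) = (−1)^2 and σ is even.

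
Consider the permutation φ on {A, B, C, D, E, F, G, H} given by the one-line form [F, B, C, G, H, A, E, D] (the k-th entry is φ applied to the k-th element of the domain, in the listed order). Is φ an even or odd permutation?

even

In disjoint-cycle form the cycle lengths are 4, 2, 1, 1.
A cycle of length ℓ contributes ℓ−1 transpositions, so φ is a product of 3 + 1 = 4 transpositions — even.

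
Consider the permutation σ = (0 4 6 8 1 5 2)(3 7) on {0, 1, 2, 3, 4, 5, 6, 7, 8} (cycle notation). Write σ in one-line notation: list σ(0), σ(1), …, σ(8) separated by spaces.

Each element maps to the next entry in its cycle (wrapping to the front): 0↦4, 1↦5, 2↦0, 3↦7, 4↦6, 5↦2, 6↦8, 7↦3, 8↦1.
Listing these in domain order gives 4 5 0 7 6 2 8 3 1.

4 5 0 7 6 2 8 3 1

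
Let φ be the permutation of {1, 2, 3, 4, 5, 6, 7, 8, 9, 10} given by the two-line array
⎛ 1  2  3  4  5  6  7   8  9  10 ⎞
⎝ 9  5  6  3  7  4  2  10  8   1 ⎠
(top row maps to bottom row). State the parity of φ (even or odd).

In disjoint-cycle form the cycle lengths are 4, 3, 3.
A cycle is odd iff its length is even; φ has 1 even-length cycle, so sgn(φ) = (−1)^1 and φ is odd.

odd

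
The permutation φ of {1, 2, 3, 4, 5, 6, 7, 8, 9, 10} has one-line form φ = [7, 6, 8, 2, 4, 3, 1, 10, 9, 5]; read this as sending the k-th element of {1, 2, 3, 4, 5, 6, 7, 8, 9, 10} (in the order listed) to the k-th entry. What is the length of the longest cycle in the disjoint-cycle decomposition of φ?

7

Decomposing into disjoint cycles gives (1 7)(2 6 3 8 10 5 4); the longest has length 7.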